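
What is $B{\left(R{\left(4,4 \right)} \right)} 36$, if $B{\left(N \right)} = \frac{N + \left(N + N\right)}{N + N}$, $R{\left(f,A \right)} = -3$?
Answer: $54$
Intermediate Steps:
$B{\left(N \right)} = \frac{3}{2}$ ($B{\left(N \right)} = \frac{N + 2 N}{2 N} = 3 N \frac{1}{2 N} = \frac{3}{2}$)
$B{\left(R{\left(4,4 \right)} \right)} 36 = \frac{3}{2} \cdot 36 = 54$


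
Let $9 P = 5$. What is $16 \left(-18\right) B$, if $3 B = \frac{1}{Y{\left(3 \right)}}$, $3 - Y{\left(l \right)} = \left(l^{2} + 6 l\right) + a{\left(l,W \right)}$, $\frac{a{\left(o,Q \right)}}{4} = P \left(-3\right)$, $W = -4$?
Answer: $\frac{72}{13} \approx 5.5385$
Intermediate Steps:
$P = \frac{5}{9}$ ($P = \frac{1}{9} \cdot 5 = \frac{5}{9} \approx 0.55556$)
$a{\left(o,Q \right)} = - \frac{20}{3}$ ($a{\left(o,Q \right)} = 4 \cdot \frac{5}{9} \left(-3\right) = 4 \left(- \frac{5}{3}\right) = - \frac{20}{3}$)
$Y{\left(l \right)} = \frac{29}{3} - l^{2} - 6 l$ ($Y{\left(l \right)} = 3 - \left(\left(l^{2} + 6 l\right) - \frac{20}{3}\right) = 3 - \left(- \frac{20}{3} + l^{2} + 6 l\right) = \frac{29}{3} - l^{2} - 6 l$)
$B = - \frac{1}{52}$ ($B = \frac{1}{3 \left(\frac{29}{3} - 3^{2} - 18\right)} = \frac{1}{3 \left(\frac{29}{3} - 9 - 18\right)} = \frac{1}{3 \left(- \frac{52}{3}\right)} = \frac{1}{3} \left(- \frac{3}{52}\right) = - \frac{1}{52} \approx -0.019231$)
$16 \left(-18\right) B = 16 \left(-18\right) \left(- \frac{1}{52}\right) = \left(-288\right) \left(- \frac{1}{52}\right) = \frac{72}{13}$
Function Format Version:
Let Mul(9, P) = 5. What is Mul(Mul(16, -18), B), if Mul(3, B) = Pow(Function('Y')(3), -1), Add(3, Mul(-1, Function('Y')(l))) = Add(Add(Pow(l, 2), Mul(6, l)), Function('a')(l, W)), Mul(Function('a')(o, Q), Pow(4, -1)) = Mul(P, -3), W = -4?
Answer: Rational(72, 13) ≈ 5.5385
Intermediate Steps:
P = Rational(5, 9) (P = Mul(Rational(1, 9), 5) = Rational(5, 9) ≈ 0.55556)
Function('a')(o, Q) = Rational(-20, 3) (Function('a')(o, Q) = Mul(4, Mul(Rational(5, 9), -3)) = Mul(4, Rational(-5, 3)) = Rational(-20, 3))
Function('Y')(l) = Add(Rational(29, 3), Mul(-1, Pow(l, 2)), Mul(-6, l)) (Function('Y')(l) = Add(3, Mul(-1, Add(Add(Pow(l, 2), Mul(6, l)), Rational(-20, 3)))) = Add(3, Mul(-1, Add(Rational(-20, 3), Pow(l, 2), Mul(6, l)))) = Add(3, Add(Rational(20, 3), Mul(-1, Pow(l, 2)), Mul(-6, l))) = Add(Rational(29, 3), Mul(-1, Pow(l, 2)), Mul(-6, l)))
B = Rational(-1, 52) (B = Mul(Rational(1, 3), Pow(Add(Rational(29, 3), Mul(-1, Pow(3, 2)), Mul(-6, 3)), -1)) = Mul(Rational(1, 3), Pow(Add(Rational(29, 3), Mul(-1, 9), -18), -1)) = Mul(Rational(1, 3), Pow(Add(Rational(29, 3), -9, -18), -1)) = Mul(Rational(1, 3), Pow(Rational(-52, 3), -1)) = Mul(Rational(1, 3), Rational(-3, 52)) = Rational(-1, 52) ≈ -0.019231)
Mul(Mul(16, -18), B) = Mul(Mul(16, -18), Rational(-1, 52)) = Mul(-288, Rational(-1, 52)) = Rational(72, 13)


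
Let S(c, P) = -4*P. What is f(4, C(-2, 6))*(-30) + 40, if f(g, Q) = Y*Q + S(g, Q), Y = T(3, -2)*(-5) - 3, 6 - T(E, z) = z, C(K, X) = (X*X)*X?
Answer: 304600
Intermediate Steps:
C(K, X) = X³ (C(K, X) = X²*X = X³)
T(E, z) = 6 - z
Y = -43 (Y = (6 - 1*(-2))*(-5) - 3 = (6 + 2)*(-5) - 3 = 8*(-5) - 3 = -40 - 3 = -43)
f(g, Q) = -47*Q (f(g, Q) = -43*Q - 4*Q = -47*Q)
f(4, C(-2, 6))*(-30) + 40 = -47*6³*(-30) + 40 = -47*216*(-30) + 40 = -10152*(-30) + 40 = 304560 + 40 = 304600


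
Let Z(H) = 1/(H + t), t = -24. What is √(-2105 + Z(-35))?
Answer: 2*I*√1831891/59 ≈ 45.88*I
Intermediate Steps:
Z(H) = 1/(-24 + H) (Z(H) = 1/(H - 24) = 1/(-24 + H))
√(-2105 + Z(-35)) = √(-2105 + 1/(-24 - 35)) = √(-2105 + 1/(-59)) = √(-2105 - 1/59) = √(-124196/59) = 2*I*√1831891/59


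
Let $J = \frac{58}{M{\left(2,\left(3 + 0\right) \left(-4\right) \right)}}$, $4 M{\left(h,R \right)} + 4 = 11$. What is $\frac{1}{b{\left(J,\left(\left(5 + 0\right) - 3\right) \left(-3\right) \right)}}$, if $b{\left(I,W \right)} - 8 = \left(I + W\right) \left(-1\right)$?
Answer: $- \frac{7}{134} \approx -0.052239$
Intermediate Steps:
$M{\left(h,R \right)} = \frac{7}{4}$ ($M{\left(h,R \right)} = -1 + \frac{1}{4} \cdot 11 = -1 + \frac{11}{4} = \frac{7}{4}$)
$J = \frac{232}{7}$ ($J = \frac{58}{\frac{7}{4}} = 58 \cdot \frac{4}{7} = \frac{232}{7} \approx 33.143$)
$b{\left(I,W \right)} = 8 - I - W$ ($b{\left(I,W \right)} = 8 + \left(I + W\right) \left(-1\right) = 8 - \left(I + W\right) = 8 - I - W$)
$\frac{1}{b{\left(J,\left(\left(5 + 0\right) - 3\right) \left(-3\right) \right)}} = \frac{1}{8 - \frac{232}{7} - \left(\left(5 + 0\right) - 3\right) \left(-3\right)} = \frac{1}{8 - \frac{232}{7} - \left(5 - 3\right) \left(-3\right)} = \frac{1}{8 - \frac{232}{7} - 2 \left(-3\right)} = \frac{1}{8 - \frac{232}{7} - -6} = \frac{1}{8 - \frac{232}{7} + 6} = \frac{1}{- \frac{134}{7}} = - \frac{7}{134}$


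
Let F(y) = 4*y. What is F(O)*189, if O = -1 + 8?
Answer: 5292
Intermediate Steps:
O = 7
F(O)*189 = (4*7)*189 = 28*189 = 5292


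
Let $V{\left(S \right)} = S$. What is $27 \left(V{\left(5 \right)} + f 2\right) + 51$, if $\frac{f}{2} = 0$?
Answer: $186$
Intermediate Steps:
$f = 0$ ($f = 2 \cdot 0 = 0$)
$27 \left(V{\left(5 \right)} + f 2\right) + 51 = 27 \left(5 + 0 \cdot 2\right) + 51 = 27 \left(5 + 0\right) + 51 = 27 \cdot 5 + 51 = 135 + 51 = 186$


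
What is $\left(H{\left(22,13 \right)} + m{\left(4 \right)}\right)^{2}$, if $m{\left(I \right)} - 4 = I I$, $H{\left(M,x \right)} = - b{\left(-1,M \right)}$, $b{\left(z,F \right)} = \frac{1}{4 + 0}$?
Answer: $\frac{6241}{16} \approx 390.06$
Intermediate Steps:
$b{\left(z,F \right)} = \frac{1}{4}$
$H{\left(M,x \right)} = - \frac{1}{4}$ ($H{\left(M,x \right)} = \left(-1\right) \frac{1}{4} = - \frac{1}{4}$)
$m{\left(I \right)} = 4 + I^{2}$ ($m{\left(I \right)} = 4 + I I = 4 + I^{2}$)
$\left(H{\left(22,13 \right)} + m{\left(4 \right)}\right)^{2} = \left(- \frac{1}{4} + \left(4 + 4^{2}\right)\right)^{2} = \left(- \frac{1}{4} + \left(4 + 16\right)\right)^{2} = \left(- \frac{1}{4} + 20\right)^{2} = \left(\frac{79}{4}\right)^{2} = \frac{6241}{16}$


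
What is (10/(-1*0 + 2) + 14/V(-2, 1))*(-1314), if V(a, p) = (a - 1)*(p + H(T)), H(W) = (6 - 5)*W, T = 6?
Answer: -5694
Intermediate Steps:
H(W) = W (H(W) = 1*W = W)
V(a, p) = (-1 + a)*(6 + p) (V(a, p) = (a - 1)*(p + 6) = (-1 + a)*(6 + p))
(10/(-1*0 + 2) + 14/V(-2, 1))*(-1314) = (10/(-1*0 + 2) + 14/(-6 - 1*1 + 6*(-2) - 2*1))*(-1314) = (10/(0 + 2) + 14/(-6 - 1 - 12 - 2))*(-1314) = (10/2 + 14/(-21))*(-1314) = (10*(1/2) + 14*(-1/21))*(-1314) = (5 - 2/3)*(-1314) = (13/3)*(-1314) = -5694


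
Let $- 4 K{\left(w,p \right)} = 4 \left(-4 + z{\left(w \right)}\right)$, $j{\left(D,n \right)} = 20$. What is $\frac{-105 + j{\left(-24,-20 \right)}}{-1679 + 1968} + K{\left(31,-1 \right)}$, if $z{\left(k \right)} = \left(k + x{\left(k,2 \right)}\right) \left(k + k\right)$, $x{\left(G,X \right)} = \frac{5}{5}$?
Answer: $- \frac{33665}{17} \approx -1980.3$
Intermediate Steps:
$x{\left(G,X \right)} = 1$ ($x{\left(G,X \right)} = 5 \cdot \frac{1}{5} = 1$)
$z{\left(k \right)} = 2 k \left(1 + k\right)$ ($z{\left(k \right)} = \left(k + 1\right) \left(k + k\right) = \left(1 + k\right) 2 k = 2 k \left(1 + k\right)$)
$K{\left(w,p \right)} = 4 - 2 w \left(1 + w\right)$ ($K{\left(w,p \right)} = - \frac{4 \left(-4 + 2 w \left(1 + w\right)\right)}{4} = - \frac{-16 + 8 w \left(1 + w\right)}{4} = 4 - 2 w \left(1 + w\right)$)
$\frac{-105 + j{\left(-24,-20 \right)}}{-1679 + 1968} + K{\left(31,-1 \right)} = \frac{-105 + 20}{-1679 + 1968} + \left(4 - 62 \left(1 + 31\right)\right) = - \frac{85}{289} + \left(4 - 62 \cdot 32\right) = \left(-85\right) \frac{1}{289} + \left(4 - 1984\right) = - \frac{5}{17} - 1980 = - \frac{33665}{17}$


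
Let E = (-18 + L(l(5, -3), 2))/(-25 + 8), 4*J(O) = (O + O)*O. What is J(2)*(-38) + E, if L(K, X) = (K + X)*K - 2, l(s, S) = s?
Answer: -1307/17 ≈ -76.882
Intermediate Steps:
J(O) = O²/2 (J(O) = ((O + O)*O)/4 = ((2*O)*O)/4 = (2*O²)/4 = O²/2)
L(K, X) = -2 + K*(K + X) (L(K, X) = K*(K + X) - 2 = -2 + K*(K + X))
E = -15/17 (E = (-18 + (-2 + 5² + 5*2))/(-25 + 8) = (-18 + (-2 + 25 + 10))/(-17) = (-18 + 33)*(-1/17) = 15*(-1/17) = -15/17 ≈ -0.88235)
J(2)*(-38) + E = ((½)*2²)*(-38) - 15/17 = ((½)*4)*(-38) - 15/17 = 2*(-38) - 15/17 = -76 - 15/17 = -1307/17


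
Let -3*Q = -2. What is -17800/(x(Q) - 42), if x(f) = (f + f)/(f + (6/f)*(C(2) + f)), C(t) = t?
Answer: 82325/194 ≈ 424.36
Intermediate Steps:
Q = ⅔ (Q = -⅓*(-2) = ⅔ ≈ 0.66667)
x(f) = 2*f/(f + 6*(2 + f)/f) (x(f) = (f + f)/(f + (6/f)*(2 + f)) = (2*f)/(f + 6*(2 + f)/f) = 2*f/(f + 6*(2 + f)/f))
-17800/(x(Q) - 42) = -17800/(2*(⅔)²/(12 + (⅔)² + 6*(⅔)) - 42) = -17800/(2*(4/9)/(12 + 4/9 + 4) - 42) = -17800/(2*(4/9)/(148/9) - 42) = -17800/(2*(4/9)*(9/148) - 42) = -17800/(2/37 - 42) = -17800/(-1552/37) = -37/1552*(-17800) = 82325/194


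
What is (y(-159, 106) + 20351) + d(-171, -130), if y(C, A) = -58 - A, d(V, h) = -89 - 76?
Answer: 20022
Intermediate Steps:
d(V, h) = -165
(y(-159, 106) + 20351) + d(-171, -130) = ((-58 - 1*106) + 20351) - 165 = ((-58 - 106) + 20351) - 165 = (-164 + 20351) - 165 = 20187 - 165 = 20022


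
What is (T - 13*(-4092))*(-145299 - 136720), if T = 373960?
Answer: -120466107964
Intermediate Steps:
(T - 13*(-4092))*(-145299 - 136720) = (373960 - 13*(-4092))*(-145299 - 136720) = (373960 + 53196)*(-282019) = 427156*(-282019) = -120466107964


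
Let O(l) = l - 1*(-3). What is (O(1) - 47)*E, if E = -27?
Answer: 1161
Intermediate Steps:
O(l) = 3 + l (O(l) = l + 3 = 3 + l)
(O(1) - 47)*E = ((3 + 1) - 47)*(-27) = (4 - 47)*(-27) = -43*(-27) = 1161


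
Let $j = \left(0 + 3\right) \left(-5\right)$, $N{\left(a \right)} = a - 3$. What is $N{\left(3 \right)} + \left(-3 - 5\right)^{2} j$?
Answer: $-960$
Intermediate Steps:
$N{\left(a \right)} = -3 + a$ ($N{\left(a \right)} = a - 3 = -3 + a$)
$j = -15$ ($j = 3 \left(-5\right) = -15$)
$N{\left(3 \right)} + \left(-3 - 5\right)^{2} j = \left(-3 + 3\right) + \left(-3 - 5\right)^{2} \left(-15\right) = 0 + \left(-8\right)^{2} \left(-15\right) = 0 + 64 \left(-15\right) = 0 - 960 = -960$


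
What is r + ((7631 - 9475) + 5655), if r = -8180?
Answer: -4369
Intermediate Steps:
r + ((7631 - 9475) + 5655) = -8180 + ((7631 - 9475) + 5655) = -8180 + (-1844 + 5655) = -8180 + 3811 = -4369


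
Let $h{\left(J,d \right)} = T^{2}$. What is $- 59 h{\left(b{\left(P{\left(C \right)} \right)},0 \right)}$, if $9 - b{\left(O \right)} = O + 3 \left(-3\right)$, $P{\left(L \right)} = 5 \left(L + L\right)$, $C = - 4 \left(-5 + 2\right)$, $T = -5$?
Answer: $-1475$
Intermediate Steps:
$C = 12$ ($C = \left(-4\right) \left(-3\right) = 12$)
$P{\left(L \right)} = 10 L$ ($P{\left(L \right)} = 5 \cdot 2 L = 10 L$)
$b{\left(O \right)} = 18 - O$ ($b{\left(O \right)} = 9 - \left(O + 3 \left(-3\right)\right) = 9 - \left(O - 9\right) = 9 - \left(-9 + O\right) = 18 - O$)
$h{\left(J,d \right)} = 25$ ($h{\left(J,d \right)} = \left(-5\right)^{2} = 25$)
$- 59 h{\left(b{\left(P{\left(C \right)} \right)},0 \right)} = \left(-59\right) 25 = -1475$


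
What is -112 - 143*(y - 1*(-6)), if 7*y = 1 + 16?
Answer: -9221/7 ≈ -1317.3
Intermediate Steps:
y = 17/7 (y = (1 + 16)/7 = (⅐)*17 = 17/7 ≈ 2.4286)
-112 - 143*(y - 1*(-6)) = -112 - 143*(17/7 - 1*(-6)) = -112 - 143*(17/7 + 6) = -112 - 143*59/7 = -112 - 8437/7 = -9221/7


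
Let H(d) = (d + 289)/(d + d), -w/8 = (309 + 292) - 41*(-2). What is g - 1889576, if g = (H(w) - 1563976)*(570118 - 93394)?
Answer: -2036942477672725/2732 ≈ -7.4559e+11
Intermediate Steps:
w = -5464 (w = -8*((309 + 292) - 41*(-2)) = -8*(601 + 82) = -8*683 = -5464)
H(d) = (289 + d)/(2*d) (H(d) = (289 + d)/((2*d)) = (289 + d)*(1/(2*d)) = (289 + d)/(2*d))
g = -2036937315351093/2732 (g = ((1/2)*(289 - 5464)/(-5464) - 1563976)*(570118 - 93394) = ((1/2)*(-1/5464)*(-5175) - 1563976)*476724 = (5175/10928 - 1563976)*476724 = -17091124553/10928*476724 = -2036937315351093/2732 ≈ -7.4558e+11)
g - 1889576 = -2036937315351093/2732 - 1889576 = -2036942477672725/2732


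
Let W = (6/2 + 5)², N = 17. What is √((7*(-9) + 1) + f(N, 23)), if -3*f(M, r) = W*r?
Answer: I*√4974/3 ≈ 23.509*I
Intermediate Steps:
W = 64 (W = (6*(½) + 5)² = (3 + 5)² = 8² = 64)
f(M, r) = -64*r/3
√((7*(-9) + 1) + f(N, 23)) = √((7*(-9) + 1) - 64/3*23) = √((-63 + 1) - 1472/3) = √(-62 - 1472/3) = √(-1658/3) = I*√4974/3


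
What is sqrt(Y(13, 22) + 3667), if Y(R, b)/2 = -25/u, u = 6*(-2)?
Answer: sqrt(132162)/6 ≈ 60.590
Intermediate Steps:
u = -12
Y(R, b) = 25/6 (Y(R, b) = 2*(-25/(-12)) = 2*(-25*(-1/12)) = 2*(25/12) = 25/6)
sqrt(Y(13, 22) + 3667) = sqrt(25/6 + 3667) = sqrt(22027/6) = sqrt(132162)/6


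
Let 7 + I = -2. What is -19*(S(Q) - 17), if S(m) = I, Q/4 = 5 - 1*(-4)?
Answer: 494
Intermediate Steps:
I = -9 (I = -7 - 2 = -9)
Q = 36 (Q = 4*(5 - 1*(-4)) = 4*(5 + 4) = 4*9 = 36)
S(m) = -9
-19*(S(Q) - 17) = -19*(-9 - 17) = -19*(-26) = 494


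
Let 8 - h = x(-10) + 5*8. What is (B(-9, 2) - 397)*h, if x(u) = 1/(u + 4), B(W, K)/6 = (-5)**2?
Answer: 47177/6 ≈ 7862.8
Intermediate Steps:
B(W, K) = 150 (B(W, K) = 6*(-5)**2 = 6*25 = 150)
x(u) = 1/(4 + u)
h = -191/6 (h = 8 - (1/(4 - 10) + 5*8) = 8 - (1/(-6) + 40) = 8 - (-1/6 + 40) = 8 - 1*239/6 = 8 - 239/6 = -191/6 ≈ -31.833)
(B(-9, 2) - 397)*h = (150 - 397)*(-191/6) = -247*(-191/6) = 47177/6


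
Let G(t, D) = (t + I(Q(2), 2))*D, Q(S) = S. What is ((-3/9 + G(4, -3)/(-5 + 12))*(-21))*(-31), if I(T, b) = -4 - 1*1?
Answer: 62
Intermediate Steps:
I(T, b) = -5 (I(T, b) = -4 - 1 = -5)
G(t, D) = D*(-5 + t) (G(t, D) = (t - 5)*D = (-5 + t)*D = D*(-5 + t))
((-3/9 + G(4, -3)/(-5 + 12))*(-21))*(-31) = ((-3/9 + (-3*(-5 + 4))/(-5 + 12))*(-21))*(-31) = ((-3*1/9 - 3*(-1)/7)*(-21))*(-31) = ((-1/3 + 3*(1/7))*(-21))*(-31) = ((-1/3 + 3/7)*(-21))*(-31) = ((2/21)*(-21))*(-31) = -2*(-31) = 62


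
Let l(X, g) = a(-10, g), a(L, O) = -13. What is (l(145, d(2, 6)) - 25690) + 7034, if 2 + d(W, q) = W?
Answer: -18669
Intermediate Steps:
d(W, q) = -2 + W
l(X, g) = -13
(l(145, d(2, 6)) - 25690) + 7034 = (-13 - 25690) + 7034 = -25703 + 7034 = -18669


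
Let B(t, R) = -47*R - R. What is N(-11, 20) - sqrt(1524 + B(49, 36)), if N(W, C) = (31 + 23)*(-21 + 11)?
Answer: -540 - 2*I*sqrt(51) ≈ -540.0 - 14.283*I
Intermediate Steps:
B(t, R) = -48*R
N(W, C) = -540 (N(W, C) = 54*(-10) = -540)
N(-11, 20) - sqrt(1524 + B(49, 36)) = -540 - sqrt(1524 - 48*36) = -540 - sqrt(1524 - 1728) = -540 - sqrt(-204) = -540 - 2*I*sqrt(51)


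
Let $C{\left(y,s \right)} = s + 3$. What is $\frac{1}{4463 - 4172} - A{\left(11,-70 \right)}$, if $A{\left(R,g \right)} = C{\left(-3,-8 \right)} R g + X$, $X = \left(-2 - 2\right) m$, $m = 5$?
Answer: $- \frac{1114529}{291} \approx -3830.0$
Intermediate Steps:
$C{\left(y,s \right)} = 3 + s$
$X = -20$ ($X = \left(-2 - 2\right) 5 = \left(-4\right) 5 = -20$)
$A{\left(R,g \right)} = -20 - 5 R g$ ($A{\left(R,g \right)} = \left(3 - 8\right) R g - 20 = - 5 R g - 20 = -20 - 5 R g$)
$\frac{1}{4463 - 4172} - A{\left(11,-70 \right)} = \frac{1}{4463 - 4172} - \left(-20 - 55 \left(-70\right)\right) = \frac{1}{291} - \left(-20 + 3850\right) = \frac{1}{291} - 3830 = - \frac{1114529}{291}$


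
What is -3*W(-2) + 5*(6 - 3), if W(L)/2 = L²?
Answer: -9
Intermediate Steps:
W(L) = 2*L²
-3*W(-2) + 5*(6 - 3) = -6*(-2)² + 5*(6 - 3) = -6*4 + 5*3 = -3*8 + 15 = -24 + 15 = -9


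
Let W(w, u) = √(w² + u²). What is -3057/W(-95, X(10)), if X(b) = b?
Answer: -3057*√365/1825 ≈ -32.002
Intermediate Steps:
W(w, u) = √(u² + w²)
-3057/W(-95, X(10)) = -3057/√(10² + (-95)²) = -3057/√(100 + 9025) = -3057*√365/1825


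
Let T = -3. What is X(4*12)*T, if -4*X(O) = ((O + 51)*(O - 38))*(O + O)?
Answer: 71280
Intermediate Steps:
X(O) = -O*(-38 + O)*(51 + O)/2 (X(O) = -(O + 51)*(O - 38)*(O + O)/4 = -(51 + O)*(-38 + O)*2*O/4 = -(-38 + O)*(51 + O)*2*O/4 = -O*(-38 + O)*(51 + O)/2)
X(4*12)*T = ((4*12)*(1938 - (4*12)**2 - 52*12)/2)*(-3) = ((1/2)*48*(1938 - 1*48**2 - 13*48))*(-3) = ((1/2)*48*(1938 - 1*2304 - 624))*(-3) = ((1/2)*48*(1938 - 2304 - 624))*(-3) = ((1/2)*48*(-990))*(-3) = -23760*(-3) = 71280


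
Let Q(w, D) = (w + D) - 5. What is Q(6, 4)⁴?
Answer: 625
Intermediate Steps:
Q(w, D) = -5 + D + w (Q(w, D) = (D + w) - 5 = -5 + D + w)
Q(6, 4)⁴ = (-5 + 4 + 6)⁴ = 5⁴ = 625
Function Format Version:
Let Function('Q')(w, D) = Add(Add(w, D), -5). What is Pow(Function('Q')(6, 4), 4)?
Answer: 625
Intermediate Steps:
Function('Q')(w, D) = Add(-5, D, w) (Function('Q')(w, D) = Add(Add(D, w), -5) = Add(-5, D, w))
Pow(Function('Q')(6, 4), 4) = Pow(Add(-5, 4, 6), 4) = Pow(5, 4) = 625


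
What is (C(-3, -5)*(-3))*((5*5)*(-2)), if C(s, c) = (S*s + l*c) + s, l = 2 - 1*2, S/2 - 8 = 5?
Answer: -12150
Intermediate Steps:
S = 26 (S = 16 + 2*5 = 16 + 10 = 26)
l = 0 (l = 2 - 2 = 0)
C(s, c) = 27*s (C(s, c) = (26*s + 0*c) + s = (26*s + 0) + s = 26*s + s = 27*s)
(C(-3, -5)*(-3))*((5*5)*(-2)) = ((27*(-3))*(-3))*((5*5)*(-2)) = (-81*(-3))*(25*(-2)) = 243*(-50) = -12150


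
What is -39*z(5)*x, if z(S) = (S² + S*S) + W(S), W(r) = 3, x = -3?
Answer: 6201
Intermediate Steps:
z(S) = 3 + 2*S² (z(S) = (S² + S*S) + 3 = (S² + S²) + 3 = 2*S² + 3 = 3 + 2*S²)
-39*z(5)*x = -39*(3 + 2*5²)*(-3) = -39*(3 + 2*25)*(-3) = -39*(3 + 50)*(-3) = -2067*(-3) = -39*(-159) = 6201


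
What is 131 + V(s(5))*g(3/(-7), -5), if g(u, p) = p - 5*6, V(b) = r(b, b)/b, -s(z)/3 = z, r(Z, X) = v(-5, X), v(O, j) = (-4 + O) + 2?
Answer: 344/3 ≈ 114.67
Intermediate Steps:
v(O, j) = -2 + O
r(Z, X) = -7 (r(Z, X) = -2 - 5 = -7)
s(z) = -3*z
V(b) = -7/b
g(u, p) = -30 + p (g(u, p) = p - 30 = -30 + p)
131 + V(s(5))*g(3/(-7), -5) = 131 + (-7/((-3*5)))*(-30 - 5) = 131 - 7/(-15)*(-35) = 131 - 7*(-1/15)*(-35) = 131 + (7/15)*(-35) = 131 - 49/3 = 344/3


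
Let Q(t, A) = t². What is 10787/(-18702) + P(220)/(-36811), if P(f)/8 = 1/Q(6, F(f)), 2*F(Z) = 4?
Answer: -132361471/229479774 ≈ -0.57679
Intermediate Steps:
F(Z) = 2 (F(Z) = (½)*4 = 2)
P(f) = 2/9 (P(f) = 8/(6²) = 8/36 = 8*(1/36) = 2/9)
10787/(-18702) + P(220)/(-36811) = 10787/(-18702) + (2/9)/(-36811) = 10787*(-1/18702) + (2/9)*(-1/36811) = -10787/18702 - 2/331299 = -132361471/229479774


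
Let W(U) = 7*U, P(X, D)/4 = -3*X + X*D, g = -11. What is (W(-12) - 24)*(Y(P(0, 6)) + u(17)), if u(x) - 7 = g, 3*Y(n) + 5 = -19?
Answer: 1296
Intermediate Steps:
P(X, D) = -12*X + 4*D*X (P(X, D) = 4*(-3*X + X*D) = 4*(-3*X + D*X) = -12*X + 4*D*X)
Y(n) = -8 (Y(n) = -5/3 + (⅓)*(-19) = -5/3 - 19/3 = -8)
u(x) = -4 (u(x) = 7 - 11 = -4)
(W(-12) - 24)*(Y(P(0, 6)) + u(17)) = (7*(-12) - 24)*(-8 - 4) = (-84 - 24)*(-12) = -108*(-12) = 1296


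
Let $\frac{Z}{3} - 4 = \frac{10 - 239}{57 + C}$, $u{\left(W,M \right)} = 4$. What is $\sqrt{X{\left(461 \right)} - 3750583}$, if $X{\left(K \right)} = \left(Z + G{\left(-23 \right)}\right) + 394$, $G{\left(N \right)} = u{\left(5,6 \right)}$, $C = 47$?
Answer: $\frac{i \sqrt{10140485654}}{52} \approx 1936.5 i$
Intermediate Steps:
$G{\left(N \right)} = 4$
$Z = \frac{561}{104}$ ($Z = 12 + 3 \frac{10 - 239}{57 + 47} = 12 + 3 \left(- \frac{229}{104}\right) = 12 - \frac{687}{104} = \frac{561}{104} \approx 5.3942$)
$X{\left(K \right)} = \frac{41953}{104}$ ($X{\left(K \right)} = \left(\frac{561}{104} + 4\right) + 394 = \frac{977}{104} + 394 = \frac{41953}{104}$)
$\sqrt{X{\left(461 \right)} - 3750583} = \sqrt{\frac{41953}{104} - 3750583} = \sqrt{- \frac{390018679}{104}} = \frac{i \sqrt{10140485654}}{52}$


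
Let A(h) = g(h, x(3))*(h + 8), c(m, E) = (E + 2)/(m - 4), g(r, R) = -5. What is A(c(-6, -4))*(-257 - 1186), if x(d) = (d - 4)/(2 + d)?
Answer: 59163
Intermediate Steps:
x(d) = (-4 + d)/(2 + d)
c(m, E) = (2 + E)/(-4 + m)
A(h) = -40 - 5*h (A(h) = -5*(h + 8) = -5*(8 + h) = -40 - 5*h)
A(c(-6, -4))*(-257 - 1186) = (-40 - 5*(2 - 4)/(-4 - 6))*(-257 - 1186) = (-40 - 5*(-2)/(-10))*(-1443) = (-40 - (-1)*(-2)/2)*(-1443) = (-40 - 5*1/5)*(-1443) = (-40 - 1)*(-1443) = -41*(-1443) = 59163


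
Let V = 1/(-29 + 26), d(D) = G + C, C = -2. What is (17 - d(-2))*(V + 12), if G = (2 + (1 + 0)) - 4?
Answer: 700/3 ≈ 233.33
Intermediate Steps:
G = -1 (G = (2 + 1) - 4 = 3 - 4 = -1)
d(D) = -3 (d(D) = -1 - 2 = -3)
V = -⅓ (V = 1/(-3) = -⅓ ≈ -0.33333)
(17 - d(-2))*(V + 12) = (17 - 1*(-3))*(-⅓ + 12) = (17 + 3)*(35/3) = 20*(35/3) = 700/3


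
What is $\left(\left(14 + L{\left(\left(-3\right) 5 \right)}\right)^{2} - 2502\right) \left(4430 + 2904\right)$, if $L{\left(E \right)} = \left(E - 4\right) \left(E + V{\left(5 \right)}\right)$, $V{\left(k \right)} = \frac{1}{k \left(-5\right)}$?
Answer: $\frac{400409161524}{625} \approx 6.4065 \cdot 10^{8}$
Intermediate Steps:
$V{\left(k \right)} = - \frac{1}{5 k}$ ($V{\left(k \right)} = \frac{1}{\left(-5\right) k} = - \frac{1}{5 k}$)
$L{\left(E \right)} = \left(-4 + E\right) \left(- \frac{1}{25} + E\right)$ ($L{\left(E \right)} = \left(E - 4\right) \left(E - \frac{1}{5 \cdot 5}\right) = \left(-4 + E\right) \left(E - \frac{1}{25}\right) = \left(-4 + E\right) \left(- \frac{1}{25} + E\right)$)
$\left(\left(14 + L{\left(\left(-3\right) 5 \right)}\right)^{2} - 2502\right) \left(4430 + 2904\right) = \left(\left(14 + \left(\frac{4}{25} + \left(\left(-3\right) 5\right)^{2} - \frac{101 \left(\left(-3\right) 5\right)}{25}\right)\right)^{2} - 2502\right) \left(4430 + 2904\right) = \left(\left(14 + \left(\frac{4}{25} + \left(-15\right)^{2} - - \frac{303}{5}\right)\right)^{2} - 2502\right) 7334 = \left(\left(14 + \left(\frac{4}{25} + 225 + \frac{303}{5}\right)\right)^{2} - 2502\right) 7334 = \left(\left(14 + \frac{7144}{25}\right)^{2} - 2502\right) 7334 = \left(\left(\frac{7494}{25}\right)^{2} - 2502\right) 7334 = \left(\frac{56160036}{625} - 2502\right) 7334 = \frac{54596286}{625} \cdot 7334 = \frac{400409161524}{625}$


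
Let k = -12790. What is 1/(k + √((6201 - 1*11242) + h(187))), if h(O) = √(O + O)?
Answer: -1/(12790 - I*√(5041 - √374)) ≈ -7.8184e-5 - 4.3318e-7*I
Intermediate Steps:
h(O) = √2*√O (h(O) = √(2*O) = √2*√O)
1/(k + √((6201 - 1*11242) + h(187))) = 1/(-12790 + √((6201 - 1*11242) + √2*√187)) = 1/(-12790 + √((6201 - 11242) + √374)) = 1/(-12790 + √(-5041 + √374))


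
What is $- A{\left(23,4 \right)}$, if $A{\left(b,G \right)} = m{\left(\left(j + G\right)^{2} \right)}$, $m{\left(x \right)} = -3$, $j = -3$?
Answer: $3$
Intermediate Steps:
$A{\left(b,G \right)} = -3$
$- A{\left(23,4 \right)} = \left(-1\right) \left(-3\right) = 3$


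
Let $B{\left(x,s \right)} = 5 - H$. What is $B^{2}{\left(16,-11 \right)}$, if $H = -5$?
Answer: $100$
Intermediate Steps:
$B{\left(x,s \right)} = 10$ ($B{\left(x,s \right)} = 5 - -5 = 5 + 5 = 10$)
$B^{2}{\left(16,-11 \right)} = 10^{2} = 100$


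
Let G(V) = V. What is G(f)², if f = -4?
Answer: 16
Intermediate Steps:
G(f)² = (-4)² = 16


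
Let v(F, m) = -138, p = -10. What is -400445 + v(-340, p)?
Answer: -400583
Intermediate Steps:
-400445 + v(-340, p) = -400445 - 138 = -400583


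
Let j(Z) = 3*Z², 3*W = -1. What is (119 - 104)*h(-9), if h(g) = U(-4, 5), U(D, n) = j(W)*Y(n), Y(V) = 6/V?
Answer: 6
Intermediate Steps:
W = -⅓ (W = (⅓)*(-1) = -⅓ ≈ -0.33333)
U(D, n) = 2/n (U(D, n) = (3*(-⅓)²)*(6/n) = (3*(⅑))*(6/n) = (6/n)/3 = 2/n)
h(g) = ⅖ (h(g) = 2/5 = 2*(⅕) = ⅖)
(119 - 104)*h(-9) = (119 - 104)*(⅖) = 15*(⅖) = 6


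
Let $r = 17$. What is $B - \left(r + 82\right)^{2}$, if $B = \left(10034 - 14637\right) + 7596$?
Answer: $-6808$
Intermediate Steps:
$B = 2993$ ($B = -4603 + 7596 = 2993$)
$B - \left(r + 82\right)^{2} = 2993 - \left(17 + 82\right)^{2} = 2993 - 99^{2} = 2993 - 9801 = -6808$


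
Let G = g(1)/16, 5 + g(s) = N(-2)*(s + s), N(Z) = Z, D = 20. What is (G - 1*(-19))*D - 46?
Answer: 1291/4 ≈ 322.75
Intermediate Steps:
g(s) = -5 - 4*s (g(s) = -5 - 2*(s + s) = -5 - 4*s)
G = -9/16 (G = (-5 - 4*1)/16 = (-5 - 4)*(1/16) = -9*1/16 = -9/16 ≈ -0.56250)
(G - 1*(-19))*D - 46 = (-9/16 - 1*(-19))*20 - 46 = (-9/16 + 19)*20 - 46 = (295/16)*20 - 46 = 1475/4 - 46 = 1291/4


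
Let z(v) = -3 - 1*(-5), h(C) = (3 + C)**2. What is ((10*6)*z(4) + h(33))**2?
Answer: 2005056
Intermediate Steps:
z(v) = 2 (z(v) = -3 + 5 = 2)
((10*6)*z(4) + h(33))**2 = ((10*6)*2 + (3 + 33)**2)**2 = (60*2 + 36**2)**2 = (120 + 1296)**2 = 1416**2 = 2005056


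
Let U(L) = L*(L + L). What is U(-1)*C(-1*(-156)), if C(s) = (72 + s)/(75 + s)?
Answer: 152/77 ≈ 1.9740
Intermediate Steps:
U(L) = 2*L² (U(L) = L*(2*L) = 2*L²)
C(s) = (72 + s)/(75 + s)
U(-1)*C(-1*(-156)) = (2*(-1)²)*((72 - 1*(-156))/(75 - 1*(-156))) = (2*1)*((72 + 156)/(75 + 156)) = 2*(228/231) = 2*((1/231)*228) = 2*(76/77) = 152/77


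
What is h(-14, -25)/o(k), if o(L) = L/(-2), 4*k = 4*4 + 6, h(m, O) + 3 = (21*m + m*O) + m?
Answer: -156/11 ≈ -14.182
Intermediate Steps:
h(m, O) = -3 + 22*m + O*m (h(m, O) = -3 + ((21*m + m*O) + m) = -3 + ((21*m + O*m) + m) = -3 + (22*m + O*m) = -3 + 22*m + O*m)
k = 11/2 (k = (4*4 + 6)/4 = (16 + 6)/4 = (1/4)*22 = 11/2 ≈ 5.5000)
o(L) = -L/2 (o(L) = L*(-1/2) = -L/2)
h(-14, -25)/o(k) = (-3 + 22*(-14) - 25*(-14))/((-1/2*11/2)) = (-3 - 308 + 350)/(-11/4) = 39*(-4/11) = -156/11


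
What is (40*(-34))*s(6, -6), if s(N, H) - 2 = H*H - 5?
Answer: -44880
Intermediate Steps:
s(N, H) = -3 + H² (s(N, H) = 2 + (H*H - 5) = 2 + (H² - 5) = 2 + (-5 + H²) = -3 + H²)
(40*(-34))*s(6, -6) = (40*(-34))*(-3 + (-6)²) = -1360*(-3 + 36) = -1360*33 = -44880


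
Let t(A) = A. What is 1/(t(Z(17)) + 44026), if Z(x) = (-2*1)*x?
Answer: 1/43992 ≈ 2.2731e-5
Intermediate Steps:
Z(x) = -2*x
1/(t(Z(17)) + 44026) = 1/(-2*17 + 44026) = 1/(-34 + 44026) = 1/43992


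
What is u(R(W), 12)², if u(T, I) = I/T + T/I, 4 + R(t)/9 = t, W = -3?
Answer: 208849/7056 ≈ 29.599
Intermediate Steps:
R(t) = -36 + 9*t
u(R(W), 12)² = (12/(-36 + 9*(-3)) + (-36 + 9*(-3))/12)² = (12/(-36 - 27) + (-36 - 27)*(1/12))² = (12/(-63) - 63*1/12)² = (12*(-1/63) - 21/4)² = (-4/21 - 21/4)² = (-457/84)² = 208849/7056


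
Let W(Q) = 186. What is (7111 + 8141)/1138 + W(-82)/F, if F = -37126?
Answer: 141508521/10562347 ≈ 13.397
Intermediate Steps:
(7111 + 8141)/1138 + W(-82)/F = (7111 + 8141)/1138 + 186/(-37126) = 15252*(1/1138) + 186*(-1/37126) = 7626/569 - 93/18563 = 141508521/10562347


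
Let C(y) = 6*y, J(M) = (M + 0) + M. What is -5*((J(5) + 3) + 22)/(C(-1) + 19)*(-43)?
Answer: 7525/13 ≈ 578.85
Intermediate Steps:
J(M) = 2*M (J(M) = M + M = 2*M)
-5*((J(5) + 3) + 22)/(C(-1) + 19)*(-43) = -5*((2*5 + 3) + 22)/(6*(-1) + 19)*(-43) = -5*((10 + 3) + 22)/(-6 + 19)*(-43) = -5*(13 + 22)/13*(-43) = -175/13*(-43) = 7525/13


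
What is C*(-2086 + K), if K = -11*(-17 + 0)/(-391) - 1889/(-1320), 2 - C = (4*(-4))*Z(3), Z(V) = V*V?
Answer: -4621048409/15180 ≈ -3.0442e+5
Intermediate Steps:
Z(V) = V²
C = 146 (C = 2 - 4*(-4)*3² = 2 - (-16)*9 = 2 - 1*(-144) = 2 + 144 = 146)
K = 28927/30360 (K = -11*(-17)*(-1/391) - 1889*(-1/1320) = 187*(-1/391) + 1889/1320 = -11/23 + 1889/1320 = 28927/30360 ≈ 0.95280)
C*(-2086 + K) = 146*(-2086 + 28927/30360) = 146*(-63302033/30360) = -4621048409/15180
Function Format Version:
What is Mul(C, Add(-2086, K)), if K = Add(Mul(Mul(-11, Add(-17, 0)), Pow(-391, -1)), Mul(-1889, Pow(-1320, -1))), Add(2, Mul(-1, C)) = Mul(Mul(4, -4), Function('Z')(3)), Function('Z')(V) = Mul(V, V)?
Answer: Rational(-4621048409, 15180) ≈ -3.0442e+5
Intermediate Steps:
Function('Z')(V) = Pow(V, 2)
C = 146 (C = Add(2, Mul(-1, Mul(Mul(4, -4), Pow(3, 2)))) = Add(2, Mul(-1, Mul(-16, 9))) = Add(2, Mul(-1, -144)) = Add(2, 144) = 146)
K = Rational(28927, 30360) (K = Add(Mul(Mul(-11, -17), Rational(-1, 391)), Mul(-1889, Rational(-1, 1320))) = Add(Mul(187, Rational(-1, 391)), Rational(1889, 1320)) = Add(Rational(-11, 23), Rational(1889, 1320)) = Rational(28927, 30360) ≈ 0.95280)
Mul(C, Add(-2086, K)) = Mul(146, Add(-2086, Rational(28927, 30360))) = Mul(146, Rational(-63302033, 30360)) = Rational(-4621048409, 15180)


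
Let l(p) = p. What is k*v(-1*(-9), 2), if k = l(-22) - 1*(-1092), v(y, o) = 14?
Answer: 14980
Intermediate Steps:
k = 1070 (k = -22 - 1*(-1092) = -22 + 1092 = 1070)
k*v(-1*(-9), 2) = 1070*14 = 14980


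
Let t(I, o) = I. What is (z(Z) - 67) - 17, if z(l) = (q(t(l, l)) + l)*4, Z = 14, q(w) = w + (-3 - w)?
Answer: -40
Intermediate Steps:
q(w) = -3
z(l) = -12 + 4*l (z(l) = (-3 + l)*4 = -12 + 4*l)
(z(Z) - 67) - 17 = ((-12 + 4*14) - 67) - 17 = ((-12 + 56) - 67) - 17 = (44 - 67) - 17 = -23 - 17 = -40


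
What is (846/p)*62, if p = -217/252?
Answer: -60912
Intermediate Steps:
p = -31/36 (p = -217*1/252 = -31/36 ≈ -0.86111)
(846/p)*62 = (846/(-31/36))*62 = (846*(-36/31))*62 = -30456/31*62 = -60912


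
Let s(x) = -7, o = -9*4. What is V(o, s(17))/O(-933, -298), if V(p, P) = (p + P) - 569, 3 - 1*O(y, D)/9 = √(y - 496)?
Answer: -102/719 - 34*I*√1429/719 ≈ -0.14186 - 1.7876*I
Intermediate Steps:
o = -36 (o = -3*12 = -36)
O(y, D) = 27 - 9*√(-496 + y) (O(y, D) = 27 - 9*√(y - 496) = 27 - 9*√(-496 + y))
V(p, P) = -569 + P + p (V(p, P) = (P + p) - 569 = -569 + P + p)
V(o, s(17))/O(-933, -298) = (-569 - 7 - 36)/(27 - 9*√(-496 - 933)) = -612/(27 - 9*I*√1429)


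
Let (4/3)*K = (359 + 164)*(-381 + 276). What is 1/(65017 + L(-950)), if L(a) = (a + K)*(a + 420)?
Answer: 2/44794459 ≈ 4.4648e-8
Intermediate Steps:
K = -164745/4 (K = 3*((359 + 164)*(-381 + 276))/4 = 3*(523*(-105))/4 = (¾)*(-54915) = -164745/4 ≈ -41186.)
L(a) = (420 + a)*(-164745/4 + a) (L(a) = (a - 164745/4)*(a + 420) = (-164745/4 + a)*(420 + a) = (420 + a)*(-164745/4 + a))
1/(65017 + L(-950)) = 1/(65017 + (-17298225 + (-950)² - 163065/4*(-950))) = 1/(65017 + (-17298225 + 902500 + 77455875/2)) = 1/(65017 + 44664425/2) = 1/(44794459/2) = 2/44794459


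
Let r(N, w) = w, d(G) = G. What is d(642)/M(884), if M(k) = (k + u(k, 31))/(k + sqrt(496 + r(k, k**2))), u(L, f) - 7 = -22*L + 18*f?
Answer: -567528/17999 - 5136*sqrt(12218)/17999 ≈ -63.072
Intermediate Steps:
u(L, f) = 7 - 22*L + 18*f (u(L, f) = 7 + (-22*L + 18*f) = 7 - 22*L + 18*f)
M(k) = (565 - 21*k)/(k + sqrt(496 + k**2)) (M(k) = (k + (7 - 22*k + 18*31))/(k + sqrt(496 + k**2)) = (k + (7 - 22*k + 558))/(k + sqrt(496 + k**2)) = (k + (565 - 22*k))/(k + sqrt(496 + k**2)) = (565 - 21*k)/(k + sqrt(496 + k**2)))
d(642)/M(884) = 642/(((565 - 21*884)/(884 + sqrt(496 + 884**2)))) = 642/(((565 - 18564)/(884 + sqrt(496 + 781456)))) = 642/((-17999/(884 + sqrt(781952)))) = 642/((-17999/(884 + 8*sqrt(12218)))) = 642*(-884/17999 - 8*sqrt(12218)/17999) = -567528/17999 - 5136*sqrt(12218)/17999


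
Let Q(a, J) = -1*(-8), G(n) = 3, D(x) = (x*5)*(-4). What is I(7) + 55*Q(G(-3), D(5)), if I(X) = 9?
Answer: 449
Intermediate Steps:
D(x) = -20*x (D(x) = (5*x)*(-4) = -20*x)
Q(a, J) = 8
I(7) + 55*Q(G(-3), D(5)) = 9 + 55*8 = 9 + 440 = 449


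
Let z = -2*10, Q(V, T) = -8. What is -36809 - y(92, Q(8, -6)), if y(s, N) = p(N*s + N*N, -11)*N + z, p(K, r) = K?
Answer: -42165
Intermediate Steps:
z = -20
y(s, N) = -20 + N*(N² + N*s) (y(s, N) = (N*s + N*N)*N - 20 = (N*s + N²)*N - 20 = (N² + N*s)*N - 20 = N*(N² + N*s) - 20 = -20 + N*(N² + N*s))
-36809 - y(92, Q(8, -6)) = -36809 - (-20 + (-8)²*(-8 + 92)) = -36809 - (-20 + 64*84) = -36809 - (-20 + 5376) = -36809 - 1*5356 = -36809 - 5356 = -42165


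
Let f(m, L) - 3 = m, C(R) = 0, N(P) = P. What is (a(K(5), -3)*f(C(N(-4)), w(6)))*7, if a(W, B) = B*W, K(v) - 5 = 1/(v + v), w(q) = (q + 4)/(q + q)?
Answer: -3213/10 ≈ -321.30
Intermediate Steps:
w(q) = (4 + q)/(2*q) (w(q) = (4 + q)/((2*q)) = (4 + q)*(1/(2*q)) = (4 + q)/(2*q))
f(m, L) = 3 + m
K(v) = 5 + 1/(2*v) (K(v) = 5 + 1/(v + v) = 5 + 1/(2*v))
(a(K(5), -3)*f(C(N(-4)), w(6)))*7 = ((-3*(5 + (1/2)/5))*(3 + 0))*7 = (-3*(5 + (1/2)*(1/5))*3)*7 = (-3*(5 + 1/10)*3)*7 = (-3*51/10*3)*7 = -153/10*3*7 = -459/10*7 = -3213/10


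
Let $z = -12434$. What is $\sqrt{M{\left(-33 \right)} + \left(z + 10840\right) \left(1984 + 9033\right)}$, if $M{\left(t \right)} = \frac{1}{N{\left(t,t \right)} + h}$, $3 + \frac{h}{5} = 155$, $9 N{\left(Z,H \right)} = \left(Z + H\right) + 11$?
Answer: $\frac{i \sqrt{808446658713985}}{6785} \approx 4190.6 i$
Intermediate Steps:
$N{\left(Z,H \right)} = \frac{11}{9} + \frac{H}{9} + \frac{Z}{9}$ ($N{\left(Z,H \right)} = \frac{\left(Z + H\right) + 11}{9} = \frac{\left(H + Z\right) + 11}{9} = \frac{11 + H + Z}{9} = \frac{11}{9} + \frac{H}{9} + \frac{Z}{9}$)
$h = 760$ ($h = -15 + 5 \cdot 155 = -15 + 775 = 760$)
$M{\left(t \right)} = \frac{1}{\frac{6851}{9} + \frac{2 t}{9}}$ ($M{\left(t \right)} = \frac{1}{\left(\frac{11}{9} + \frac{t}{9} + \frac{t}{9}\right) + 760} = \frac{1}{\left(\frac{11}{9} + \frac{2 t}{9}\right) + 760} = \frac{1}{\frac{6851}{9} + \frac{2 t}{9}}$)
$\sqrt{M{\left(-33 \right)} + \left(z + 10840\right) \left(1984 + 9033\right)} = \sqrt{\frac{9}{6851 + 2 \left(-33\right)} + \left(-12434 + 10840\right) \left(1984 + 9033\right)} = \sqrt{\frac{9}{6851 - 66} - 17561098} = \sqrt{\frac{9}{6785} - 17561098} = \sqrt{- \frac{119152049921}{6785}} = \frac{i \sqrt{808446658713985}}{6785}$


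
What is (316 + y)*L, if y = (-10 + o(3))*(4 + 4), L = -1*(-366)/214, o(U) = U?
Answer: 47580/107 ≈ 444.67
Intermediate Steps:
L = 183/107 (L = 366*(1/214) = 183/107 ≈ 1.7103)
y = -56 (y = (-10 + 3)*(4 + 4) = -7*8 = -56)
(316 + y)*L = (316 - 56)*(183/107) = 260*(183/107) = 47580/107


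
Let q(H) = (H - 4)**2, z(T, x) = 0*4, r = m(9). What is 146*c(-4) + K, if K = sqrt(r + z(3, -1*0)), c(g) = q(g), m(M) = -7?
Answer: 9344 + I*sqrt(7) ≈ 9344.0 + 2.6458*I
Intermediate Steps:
r = -7
z(T, x) = 0
q(H) = (-4 + H)**2
c(g) = (-4 + g)**2
K = I*sqrt(7) (K = sqrt(-7 + 0) = sqrt(-7) = I*sqrt(7) ≈ 2.6458*I)
146*c(-4) + K = 146*(-4 - 4)**2 + I*sqrt(7) = 146*(-8)**2 + I*sqrt(7) = 146*64 + I*sqrt(7) = 9344 + I*sqrt(7)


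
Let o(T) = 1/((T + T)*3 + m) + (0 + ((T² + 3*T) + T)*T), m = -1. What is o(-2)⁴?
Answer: 112550881/28561 ≈ 3940.7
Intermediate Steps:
o(T) = 1/(-1 + 6*T) + T*(T² + 4*T) (o(T) = 1/((T + T)*3 - 1) + (0 + ((T² + 3*T) + T)*T) = 1/((2*T)*3 - 1) + (0 + (T² + 4*T)*T) = 1/(6*T - 1) + (0 + T*(T² + 4*T)) = 1/(-1 + 6*T) + T*(T² + 4*T))
o(-2)⁴ = ((1 - 4*(-2)² + 6*(-2)⁴ + 23*(-2)³)/(-1 + 6*(-2)))⁴ = ((1 - 4*4 + 6*16 + 23*(-8))/(-1 - 12))⁴ = ((1 - 16 + 96 - 184)/(-13))⁴ = (-1/13*(-103))⁴ = (103/13)⁴ = 112550881/28561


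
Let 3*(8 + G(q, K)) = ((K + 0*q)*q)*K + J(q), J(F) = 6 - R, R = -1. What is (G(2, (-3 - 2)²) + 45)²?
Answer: 207936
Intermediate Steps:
J(F) = 7 (J(F) = 6 - 1*(-1) = 6 + 1 = 7)
G(q, K) = -17/3 + q*K²/3 (G(q, K) = -8 + (((K + 0*q)*q)*K + 7)/3 = -8 + (((K + 0)*q)*K + 7)/3 = -8 + ((K*q)*K + 7)/3 = -8 + (q*K² + 7)/3 = -8 + (7 + q*K²)/3 = -8 + (7/3 + q*K²/3) = -17/3 + q*K²/3)
(G(2, (-3 - 2)²) + 45)² = ((-17/3 + (⅓)*2*((-3 - 2)²)²) + 45)² = ((-17/3 + (⅓)*2*((-5)²)²) + 45)² = ((-17/3 + (⅓)*2*25²) + 45)² = ((-17/3 + (⅓)*2*625) + 45)² = ((-17/3 + 1250/3) + 45)² = (411 + 45)² = 456² = 207936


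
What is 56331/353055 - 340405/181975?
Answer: -1465744714/856629115 ≈ -1.7111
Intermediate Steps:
56331/353055 - 340405/181975 = 56331*(1/353055) - 340405*1/181975 = 18777/117685 - 68081/36395 = -1465744714/856629115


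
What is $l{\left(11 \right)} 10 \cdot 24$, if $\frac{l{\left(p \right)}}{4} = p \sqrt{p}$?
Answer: $10560 \sqrt{11} \approx 35024.0$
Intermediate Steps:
$l{\left(p \right)} = 4 p^{\frac{3}{2}}$ ($l{\left(p \right)} = 4 p \sqrt{p} = 4 p^{\frac{3}{2}}$)
$l{\left(11 \right)} 10 \cdot 24 = 4 \cdot 11^{\frac{3}{2}} \cdot 10 \cdot 24 = 4 \cdot 11 \sqrt{11} \cdot 10 \cdot 24 = 44 \sqrt{11} \cdot 10 \cdot 24 = 440 \sqrt{11} \cdot 24 = 10560 \sqrt{11}$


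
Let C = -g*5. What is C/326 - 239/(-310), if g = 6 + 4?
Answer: 31207/50530 ≈ 0.61759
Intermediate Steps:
g = 10
C = -50 (C = -1*10*5 = -10*5 = -50)
C/326 - 239/(-310) = -50/326 - 239/(-310) = -50*1/326 - 239*(-1/310) = -25/163 + 239/310 = 31207/50530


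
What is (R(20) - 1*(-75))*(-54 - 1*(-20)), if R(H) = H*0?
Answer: -2550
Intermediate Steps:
R(H) = 0
(R(20) - 1*(-75))*(-54 - 1*(-20)) = (0 - 1*(-75))*(-54 - 1*(-20)) = (0 + 75)*(-54 + 20) = 75*(-34) = -2550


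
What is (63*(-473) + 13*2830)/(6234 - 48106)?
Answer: -6991/41872 ≈ -0.16696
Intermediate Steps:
(63*(-473) + 13*2830)/(6234 - 48106) = (-29799 + 36790)/(-41872) = 6991*(-1/41872) = -6991/41872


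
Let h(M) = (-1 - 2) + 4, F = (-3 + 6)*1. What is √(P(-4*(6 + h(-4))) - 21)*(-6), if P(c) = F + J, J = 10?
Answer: -12*I*√2 ≈ -16.971*I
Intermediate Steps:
F = 3 (F = 3*1 = 3)
h(M) = 1 (h(M) = -3 + 4 = 1)
P(c) = 13 (P(c) = 3 + 10 = 13)
√(P(-4*(6 + h(-4))) - 21)*(-6) = √(13 - 21)*(-6) = √(-8)*(-6) = (2*I*√2)*(-6) = -12*I*√2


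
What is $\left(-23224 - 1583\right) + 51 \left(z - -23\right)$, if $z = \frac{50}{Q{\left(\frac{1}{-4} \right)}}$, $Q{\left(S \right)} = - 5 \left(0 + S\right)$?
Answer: $-21594$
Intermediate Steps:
$Q{\left(S \right)} = - 5 S$
$z = 40$ ($z = \frac{50}{\left(-5\right) \frac{1}{-4}} = \frac{50}{\left(-5\right) \left(- \frac{1}{4}\right)} = \frac{50}{\frac{5}{4}} = 50 \cdot \frac{4}{5} = 40$)
$\left(-23224 - 1583\right) + 51 \left(z - -23\right) = \left(-23224 - 1583\right) + 51 \left(40 - -23\right) = -24807 + 51 \left(40 + 23\right) = -24807 + 51 \cdot 63 = -24807 + 3213 = -21594$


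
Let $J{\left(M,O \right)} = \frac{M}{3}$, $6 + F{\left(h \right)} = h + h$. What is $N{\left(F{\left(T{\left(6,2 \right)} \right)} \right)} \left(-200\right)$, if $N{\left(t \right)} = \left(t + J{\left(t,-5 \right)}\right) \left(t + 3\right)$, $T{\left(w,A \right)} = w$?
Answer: $-14400$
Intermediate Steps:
$F{\left(h \right)} = -6 + 2 h$ ($F{\left(h \right)} = -6 + \left(h + h\right) = -6 + 2 h$)
$J{\left(M,O \right)} = \frac{M}{3}$ ($J{\left(M,O \right)} = M \frac{1}{3} = \frac{M}{3}$)
$N{\left(t \right)} = \frac{4 t \left(3 + t\right)}{3}$ ($N{\left(t \right)} = \left(t + \frac{t}{3}\right) \left(t + 3\right) = \frac{4 t}{3} \left(3 + t\right) = \frac{4 t \left(3 + t\right)}{3}$)
$N{\left(F{\left(T{\left(6,2 \right)} \right)} \right)} \left(-200\right) = \frac{4 \left(-6 + 2 \cdot 6\right) \left(3 + \left(-6 + 2 \cdot 6\right)\right)}{3} \left(-200\right) = \frac{4 \left(-6 + 12\right) \left(3 + \left(-6 + 12\right)\right)}{3} \left(-200\right) = \frac{4}{3} \cdot 6 \left(3 + 6\right) \left(-200\right) = \frac{4}{3} \cdot 6 \cdot 9 \left(-200\right) = 72 \left(-200\right) = -14400$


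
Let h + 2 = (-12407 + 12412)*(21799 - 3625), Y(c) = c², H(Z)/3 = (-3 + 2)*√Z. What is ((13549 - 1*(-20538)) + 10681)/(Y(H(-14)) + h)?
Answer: 22384/45371 ≈ 0.49335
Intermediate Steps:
H(Z) = -3*√Z (H(Z) = 3*((-3 + 2)*√Z) = 3*(-√Z) = -3*√Z)
h = 90868 (h = -2 + (-12407 + 12412)*(21799 - 3625) = -2 + 5*18174 = -2 + 90870 = 90868)
((13549 - 1*(-20538)) + 10681)/(Y(H(-14)) + h) = ((13549 - 1*(-20538)) + 10681)/((-3*I*√14)² + 90868) = ((13549 + 20538) + 10681)/((-3*I*√14)² + 90868) = (34087 + 10681)/((-3*I*√14)² + 90868) = 44768/(-126 + 90868) = 44768/90742 = 44768*(1/90742) = 22384/45371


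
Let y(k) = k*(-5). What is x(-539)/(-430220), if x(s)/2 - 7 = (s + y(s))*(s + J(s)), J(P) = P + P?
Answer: 99607/6146 ≈ 16.207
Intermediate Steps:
J(P) = 2*P
y(k) = -5*k
x(s) = 14 - 24*s**2 (x(s) = 14 + 2*((s - 5*s)*(s + 2*s)) = 14 + 2*((-4*s)*(3*s)) = 14 + 2*(-12*s**2) = 14 - 24*s**2)
x(-539)/(-430220) = (14 - 24*(-539)**2)/(-430220) = (14 - 24*290521)*(-1/430220) = (14 - 6972504)*(-1/430220) = -6972490*(-1/430220) = 99607/6146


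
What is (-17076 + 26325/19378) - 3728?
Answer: -403113587/19378 ≈ -20803.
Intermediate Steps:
(-17076 + 26325/19378) - 3728 = -330872403/19378 - 3728 = -403113587/19378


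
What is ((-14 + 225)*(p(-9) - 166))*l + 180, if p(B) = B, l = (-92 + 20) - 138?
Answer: 7754430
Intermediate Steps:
l = -210 (l = -72 - 138 = -210)
((-14 + 225)*(p(-9) - 166))*l + 180 = ((-14 + 225)*(-9 - 166))*(-210) + 180 = (211*(-175))*(-210) + 180 = -36925*(-210) + 180 = 7754250 + 180 = 7754430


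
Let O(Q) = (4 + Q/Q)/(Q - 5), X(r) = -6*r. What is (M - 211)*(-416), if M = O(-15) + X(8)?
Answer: 107848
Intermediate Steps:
O(Q) = 5/(-5 + Q) (O(Q) = (4 + 1)/(-5 + Q) = 5/(-5 + Q))
M = -193/4 (M = 5/(-5 - 15) - 6*8 = 5/(-20) - 48 = 5*(-1/20) - 48 = -1/4 - 48 = -193/4 ≈ -48.250)
(M - 211)*(-416) = (-193/4 - 211)*(-416) = -1037/4*(-416) = 107848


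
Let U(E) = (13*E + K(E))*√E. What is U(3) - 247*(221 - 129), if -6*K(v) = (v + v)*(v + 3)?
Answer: -22724 + 33*√3 ≈ -22667.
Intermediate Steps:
K(v) = -v*(3 + v)/3 (K(v) = -(v + v)*(v + 3)/6 = -2*v*(3 + v)/6 = -v*(3 + v)/3)
U(E) = √E*(13*E - E*(3 + E)/3) (U(E) = (13*E - E*(3 + E)/3)*√E = √E*(13*E - E*(3 + E)/3))
U(3) - 247*(221 - 129) = 3^(3/2)*(36 - 1*3)/3 - 247*(221 - 129) = (3*√3)*(36 - 3)/3 - 247*92 = (⅓)*(3*√3)*33 - 22724 = 33*√3 - 22724 = -22724 + 33*√3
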